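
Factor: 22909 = 31^1 * 739^1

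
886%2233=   886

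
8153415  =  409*19935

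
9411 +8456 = 17867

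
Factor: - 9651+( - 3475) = -2^1*6563^1 = - 13126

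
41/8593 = 41/8593=0.00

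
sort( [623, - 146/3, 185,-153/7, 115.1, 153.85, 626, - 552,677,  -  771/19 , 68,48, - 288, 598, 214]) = [ - 552,-288,-146/3, - 771/19, - 153/7, 48, 68, 115.1,153.85, 185,214 , 598,623, 626, 677] 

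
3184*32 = 101888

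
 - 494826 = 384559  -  879385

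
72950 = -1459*( - 50)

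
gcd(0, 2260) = 2260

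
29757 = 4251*7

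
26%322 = 26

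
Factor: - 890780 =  - 2^2*5^1*11^1  *  4049^1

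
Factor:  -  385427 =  - 7^1* 55061^1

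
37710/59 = 639 + 9/59 = 639.15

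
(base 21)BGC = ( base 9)7116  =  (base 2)1010001001111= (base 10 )5199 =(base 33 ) 4PI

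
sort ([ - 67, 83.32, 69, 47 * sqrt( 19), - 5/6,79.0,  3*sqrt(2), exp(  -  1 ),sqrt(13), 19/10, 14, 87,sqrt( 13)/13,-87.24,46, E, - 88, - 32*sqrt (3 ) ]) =[ - 88, - 87.24,  -  67 ,  -  32*sqrt(3 ), - 5/6, sqrt( 13 )/13, exp(  -  1 ),19/10,E,sqrt( 13 ),3 * sqrt( 2 ),14, 46, 69, 79.0,83.32,87,47 *sqrt(19)]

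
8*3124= 24992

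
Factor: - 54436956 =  - 2^2*3^1*7^1*648059^1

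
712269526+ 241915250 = 954184776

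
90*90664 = 8159760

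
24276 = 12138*2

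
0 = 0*640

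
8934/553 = 16 + 86/553=16.16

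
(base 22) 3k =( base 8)126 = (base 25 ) 3B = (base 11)79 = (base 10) 86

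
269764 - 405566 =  - 135802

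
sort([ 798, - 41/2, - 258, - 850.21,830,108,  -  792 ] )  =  [  -  850.21, - 792,  -  258, - 41/2,  108,798, 830 ]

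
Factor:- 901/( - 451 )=11^ ( - 1) * 17^1*41^( - 1)*53^1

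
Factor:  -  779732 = - 2^2*  194933^1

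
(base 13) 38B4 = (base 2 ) 1111110011010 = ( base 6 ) 101242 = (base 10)8090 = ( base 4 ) 1332122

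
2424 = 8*303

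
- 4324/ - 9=480 + 4/9= 480.44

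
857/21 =857/21=   40.81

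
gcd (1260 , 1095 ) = 15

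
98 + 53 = 151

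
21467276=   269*79804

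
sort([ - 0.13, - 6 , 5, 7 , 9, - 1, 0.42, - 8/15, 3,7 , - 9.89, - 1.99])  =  [ - 9.89, - 6, - 1.99,  -  1, - 8/15, - 0.13, 0.42, 3,5, 7,7,  9]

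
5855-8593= -2738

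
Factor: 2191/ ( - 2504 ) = -7/8 = -2^( - 3)*7^1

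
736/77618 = 368/38809 = 0.01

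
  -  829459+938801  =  109342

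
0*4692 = 0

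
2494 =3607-1113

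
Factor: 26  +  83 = 109 = 109^1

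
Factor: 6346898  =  2^1*367^1*8647^1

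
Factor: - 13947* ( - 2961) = 41297067 = 3^3 *7^1*47^1*4649^1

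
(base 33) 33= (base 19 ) 57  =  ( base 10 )102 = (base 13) 7B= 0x66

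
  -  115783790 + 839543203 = 723759413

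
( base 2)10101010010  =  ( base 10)1362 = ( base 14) 6D4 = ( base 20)382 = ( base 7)3654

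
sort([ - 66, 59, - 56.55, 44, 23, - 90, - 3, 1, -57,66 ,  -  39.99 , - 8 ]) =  [ - 90, - 66, - 57, - 56.55 ,-39.99, - 8,- 3 , 1,  23 , 44,59 , 66 ] 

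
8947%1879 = 1431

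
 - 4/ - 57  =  4/57 = 0.07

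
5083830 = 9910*513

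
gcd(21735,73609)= 1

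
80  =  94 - 14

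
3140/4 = 785 = 785.00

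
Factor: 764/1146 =2^1*3^( - 1) = 2/3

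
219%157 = 62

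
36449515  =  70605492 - 34155977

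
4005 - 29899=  - 25894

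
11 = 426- 415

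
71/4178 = 71/4178 = 0.02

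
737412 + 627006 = 1364418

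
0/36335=0 = 0.00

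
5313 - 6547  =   - 1234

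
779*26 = 20254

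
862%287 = 1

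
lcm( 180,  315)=1260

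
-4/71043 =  - 4/71043 = -0.00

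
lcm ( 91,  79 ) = 7189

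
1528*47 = 71816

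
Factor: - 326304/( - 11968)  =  2^( - 1)*3^2*17^( - 1)*103^1= 927/34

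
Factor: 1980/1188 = 3^ ( - 1)*5^1 = 5/3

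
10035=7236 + 2799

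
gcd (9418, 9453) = 1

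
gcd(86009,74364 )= 1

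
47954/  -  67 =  - 716+ 18/67 =-715.73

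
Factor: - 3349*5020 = - 2^2 * 5^1*17^1*197^1*251^1 = - 16811980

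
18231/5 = 3646+ 1/5=3646.20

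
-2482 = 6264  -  8746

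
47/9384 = 47/9384 = 0.01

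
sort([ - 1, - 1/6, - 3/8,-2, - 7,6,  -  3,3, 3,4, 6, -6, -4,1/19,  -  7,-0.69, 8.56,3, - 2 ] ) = [-7, - 7, - 6, - 4 , - 3, - 2, - 2, - 1,- 0.69,-3/8, - 1/6, 1/19, 3 , 3,3,4,6,6,8.56]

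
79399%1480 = 959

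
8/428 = 2/107 = 0.02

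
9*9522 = 85698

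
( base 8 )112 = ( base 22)38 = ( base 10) 74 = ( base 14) 54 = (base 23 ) 35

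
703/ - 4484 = -1+ 199/236 = -  0.16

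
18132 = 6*3022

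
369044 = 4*92261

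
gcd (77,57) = 1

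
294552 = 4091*72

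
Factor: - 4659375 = -3^1*5^5*7^1* 71^1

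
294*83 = 24402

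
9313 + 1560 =10873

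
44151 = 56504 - 12353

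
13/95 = 13/95 = 0.14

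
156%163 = 156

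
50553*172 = 8695116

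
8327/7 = 8327/7= 1189.57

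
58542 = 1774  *33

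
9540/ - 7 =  - 1363 + 1/7 = -1362.86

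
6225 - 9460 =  - 3235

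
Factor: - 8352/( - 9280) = 2^( - 1)*3^2*5^ ( - 1) = 9/10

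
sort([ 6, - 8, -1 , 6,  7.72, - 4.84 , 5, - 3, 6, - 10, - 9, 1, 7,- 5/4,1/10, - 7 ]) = [ - 10, - 9, - 8, - 7, - 4.84,  -  3, - 5/4,-1,1/10, 1, 5,6,6,6, 7,7.72] 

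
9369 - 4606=4763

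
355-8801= - 8446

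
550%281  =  269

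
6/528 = 1/88 = 0.01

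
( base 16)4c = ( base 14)56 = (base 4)1030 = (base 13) 5B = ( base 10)76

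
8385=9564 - 1179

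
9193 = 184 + 9009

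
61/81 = 61/81 = 0.75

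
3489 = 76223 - 72734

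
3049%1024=1001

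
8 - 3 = 5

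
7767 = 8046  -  279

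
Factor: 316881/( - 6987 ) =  -3^1 *17^(  -  1 )  *  257^1= - 771/17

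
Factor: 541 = 541^1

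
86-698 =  - 612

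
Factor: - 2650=-2^1*5^2*53^1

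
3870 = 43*90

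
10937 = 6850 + 4087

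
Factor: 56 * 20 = 1120 = 2^5  *  5^1*7^1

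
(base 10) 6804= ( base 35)5je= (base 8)15224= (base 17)1694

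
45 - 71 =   -  26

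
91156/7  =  91156/7  =  13022.29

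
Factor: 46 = 2^1*23^1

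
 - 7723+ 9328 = 1605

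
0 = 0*627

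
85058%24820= 10598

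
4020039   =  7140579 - 3120540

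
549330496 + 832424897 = 1381755393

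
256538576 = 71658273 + 184880303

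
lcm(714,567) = 19278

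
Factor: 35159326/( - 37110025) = -2^1*5^( - 2) * 47^( - 1)* 31583^( - 1)*17579663^1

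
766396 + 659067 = 1425463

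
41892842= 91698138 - 49805296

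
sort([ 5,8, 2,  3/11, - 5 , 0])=[ - 5 , 0,3/11,2,5, 8 ] 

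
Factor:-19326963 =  - 3^1  *  29^1 * 222149^1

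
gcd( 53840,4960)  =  80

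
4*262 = 1048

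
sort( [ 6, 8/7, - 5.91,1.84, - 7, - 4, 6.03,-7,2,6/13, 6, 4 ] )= [ - 7, - 7, - 5.91 , - 4, 6/13, 8/7,1.84, 2, 4, 6, 6, 6.03]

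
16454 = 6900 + 9554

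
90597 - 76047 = 14550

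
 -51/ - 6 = 8+1/2 =8.50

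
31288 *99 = 3097512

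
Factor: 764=2^2*191^1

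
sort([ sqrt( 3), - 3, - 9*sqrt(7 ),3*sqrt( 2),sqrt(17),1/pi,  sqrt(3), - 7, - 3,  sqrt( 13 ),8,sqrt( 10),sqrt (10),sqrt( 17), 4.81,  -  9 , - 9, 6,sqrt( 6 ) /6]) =[-9*sqrt(7 ), - 9, - 9, - 7, - 3, - 3,1/pi,sqrt(6 ) /6,sqrt(3),sqrt( 3), sqrt( 10 ),sqrt (10),sqrt( 13), sqrt ( 17 ), sqrt(17 ) , 3 * sqrt ( 2), 4.81,6,8 ]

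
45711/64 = 714 + 15/64 = 714.23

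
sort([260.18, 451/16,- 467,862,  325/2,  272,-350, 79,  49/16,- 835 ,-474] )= [ - 835, - 474, -467, - 350,  49/16,  451/16 , 79,325/2, 260.18,  272 , 862 ] 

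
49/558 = 49/558=0.09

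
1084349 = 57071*19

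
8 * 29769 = 238152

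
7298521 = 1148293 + 6150228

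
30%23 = 7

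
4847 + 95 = 4942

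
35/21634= 35/21634=0.00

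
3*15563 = 46689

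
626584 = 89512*7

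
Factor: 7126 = 2^1*7^1*509^1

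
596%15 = 11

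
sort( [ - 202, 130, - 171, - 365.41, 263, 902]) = [ - 365.41,-202, -171 , 130,263,  902 ]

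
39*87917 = 3428763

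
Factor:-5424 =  - 2^4*3^1 * 113^1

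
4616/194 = 23 + 77/97 = 23.79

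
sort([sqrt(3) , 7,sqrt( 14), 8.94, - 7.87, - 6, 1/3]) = [ - 7.87, - 6 , 1/3,sqrt( 3), sqrt(14 ), 7,8.94 ] 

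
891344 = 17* 52432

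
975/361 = 975/361 = 2.70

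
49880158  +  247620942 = 297501100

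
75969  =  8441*9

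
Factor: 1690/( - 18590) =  - 1/11 = - 11^( - 1 )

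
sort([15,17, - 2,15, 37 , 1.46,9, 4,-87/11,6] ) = [ - 87/11,  -  2, 1.46, 4,6,9, 15,15,17,37]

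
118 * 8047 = 949546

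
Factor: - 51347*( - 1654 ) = 2^1 *827^1 * 51347^1 = 84927938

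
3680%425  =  280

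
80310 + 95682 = 175992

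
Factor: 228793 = 228793^1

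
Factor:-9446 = - 2^1*4723^1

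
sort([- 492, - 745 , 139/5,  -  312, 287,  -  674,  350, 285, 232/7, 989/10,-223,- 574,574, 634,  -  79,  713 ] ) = [-745,  -  674, - 574, - 492,  -  312, - 223,-79,139/5 , 232/7,989/10,285, 287 , 350, 574,  634,713 ] 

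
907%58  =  37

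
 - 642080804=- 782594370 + 140513566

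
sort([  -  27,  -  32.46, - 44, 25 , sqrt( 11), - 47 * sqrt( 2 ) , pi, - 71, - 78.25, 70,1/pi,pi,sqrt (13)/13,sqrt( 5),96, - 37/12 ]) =[- 78.25,-71 , - 47*sqrt( 2 ), - 44, - 32.46,-27, - 37/12 , sqrt( 13)/13,  1/pi, sqrt( 5), pi, pi, sqrt( 11), 25, 70 , 96] 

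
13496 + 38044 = 51540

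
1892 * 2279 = 4311868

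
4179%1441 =1297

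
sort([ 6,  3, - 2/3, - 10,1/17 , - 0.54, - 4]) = [ - 10, - 4, - 2/3, - 0.54,1/17,3,6 ] 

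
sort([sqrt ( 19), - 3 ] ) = [ - 3, sqrt( 19) ] 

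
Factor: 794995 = 5^1 * 23^1*31^1*223^1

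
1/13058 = 1/13058 = 0.00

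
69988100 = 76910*910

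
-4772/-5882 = 2386/2941 = 0.81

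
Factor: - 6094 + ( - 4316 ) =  - 10410= - 2^1 *3^1*5^1*  347^1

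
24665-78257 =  - 53592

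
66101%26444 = 13213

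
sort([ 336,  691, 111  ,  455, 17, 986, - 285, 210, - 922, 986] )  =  [ - 922, - 285, 17,111, 210,336, 455,691,986,986 ] 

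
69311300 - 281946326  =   - 212635026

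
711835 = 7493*95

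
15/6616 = 15/6616 = 0.00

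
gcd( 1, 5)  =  1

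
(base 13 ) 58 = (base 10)73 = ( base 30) 2d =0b1001001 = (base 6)201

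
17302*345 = 5969190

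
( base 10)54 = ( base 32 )1M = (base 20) 2e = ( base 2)110110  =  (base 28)1Q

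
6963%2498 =1967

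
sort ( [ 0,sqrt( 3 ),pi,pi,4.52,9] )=[ 0,sqrt(3 ),pi,pi,4.52,9]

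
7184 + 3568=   10752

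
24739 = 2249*11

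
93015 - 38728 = 54287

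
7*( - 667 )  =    -  4669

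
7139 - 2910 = 4229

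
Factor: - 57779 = - 19^1*3041^1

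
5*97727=488635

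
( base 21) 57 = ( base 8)160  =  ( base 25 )4c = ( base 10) 112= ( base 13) 88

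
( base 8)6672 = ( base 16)dba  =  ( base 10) 3514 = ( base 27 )4m4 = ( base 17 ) C2C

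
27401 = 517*53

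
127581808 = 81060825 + 46520983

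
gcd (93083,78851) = 1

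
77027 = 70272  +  6755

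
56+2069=2125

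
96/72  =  4/3 = 1.33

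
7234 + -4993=2241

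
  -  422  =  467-889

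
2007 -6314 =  - 4307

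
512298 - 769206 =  - 256908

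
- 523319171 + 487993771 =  - 35325400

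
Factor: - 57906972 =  - 2^2*3^2*1608527^1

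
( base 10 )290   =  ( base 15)145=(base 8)442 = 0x122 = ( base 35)8a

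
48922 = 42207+6715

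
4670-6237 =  - 1567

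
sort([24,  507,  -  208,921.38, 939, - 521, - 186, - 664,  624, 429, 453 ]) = [ - 664, - 521, - 208 , - 186, 24,429,453,507,  624, 921.38  ,  939 ]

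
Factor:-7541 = - 7541^1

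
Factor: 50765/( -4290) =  - 2^( - 1 ) * 3^( - 1 )*71^1= - 71/6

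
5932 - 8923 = - 2991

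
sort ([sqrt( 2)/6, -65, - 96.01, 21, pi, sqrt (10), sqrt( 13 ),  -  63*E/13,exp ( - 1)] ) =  [ - 96.01,  -  65 , - 63 * E/13, sqrt(2 )/6, exp( -1),pi,  sqrt(  10 ) , sqrt( 13 ) , 21]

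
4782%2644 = 2138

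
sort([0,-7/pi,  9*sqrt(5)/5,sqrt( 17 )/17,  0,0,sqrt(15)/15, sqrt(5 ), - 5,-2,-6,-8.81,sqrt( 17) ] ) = [-8.81,-6,  -  5, - 7/pi, - 2, 0,  0, 0,  sqrt(17 ) /17 , sqrt(15)/15, sqrt(5 ),9*sqrt(5)/5,sqrt( 17)] 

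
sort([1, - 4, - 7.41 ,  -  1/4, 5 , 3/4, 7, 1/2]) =[ - 7.41, - 4, - 1/4, 1/2, 3/4,1, 5, 7]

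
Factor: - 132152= -2^3*16519^1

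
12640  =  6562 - -6078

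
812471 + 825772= 1638243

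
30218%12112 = 5994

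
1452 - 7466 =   -  6014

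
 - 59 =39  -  98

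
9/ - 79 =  - 9/79 = - 0.11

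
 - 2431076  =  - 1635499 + -795577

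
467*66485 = 31048495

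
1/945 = 1/945=0.00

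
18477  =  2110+16367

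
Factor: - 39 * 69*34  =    -  2^1*3^2*13^1 * 17^1*23^1 = - 91494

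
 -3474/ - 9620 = 1737/4810 = 0.36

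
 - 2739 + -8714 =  - 11453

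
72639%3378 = 1701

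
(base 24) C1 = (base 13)193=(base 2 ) 100100001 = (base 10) 289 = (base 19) f4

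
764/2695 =764/2695 = 0.28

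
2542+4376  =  6918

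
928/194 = 4 + 76/97 = 4.78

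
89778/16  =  5611 +1/8 = 5611.12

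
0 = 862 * 0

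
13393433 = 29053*461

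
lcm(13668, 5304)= 355368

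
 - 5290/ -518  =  10 + 55/259 = 10.21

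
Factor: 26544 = 2^4*3^1*7^1 *79^1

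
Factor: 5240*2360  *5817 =2^6*3^1*5^2*7^1*59^1*131^1 * 277^1 =71935348800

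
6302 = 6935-633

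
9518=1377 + 8141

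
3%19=3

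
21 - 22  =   - 1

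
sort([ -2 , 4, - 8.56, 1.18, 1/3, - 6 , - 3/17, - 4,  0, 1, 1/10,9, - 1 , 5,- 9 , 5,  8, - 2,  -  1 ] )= [  -  9, - 8.56, - 6, - 4 , - 2,  -  2, - 1, - 1, - 3/17, 0,1/10 , 1/3,1 , 1.18, 4,5, 5,  8, 9 ] 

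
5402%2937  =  2465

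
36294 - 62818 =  - 26524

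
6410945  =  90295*71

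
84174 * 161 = 13552014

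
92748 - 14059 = 78689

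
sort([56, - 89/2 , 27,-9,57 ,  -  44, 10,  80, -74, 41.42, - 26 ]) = [  -  74, - 89/2, - 44,-26, - 9, 10, 27,41.42, 56,57, 80]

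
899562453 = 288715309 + 610847144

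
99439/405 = 245 + 214/405 =245.53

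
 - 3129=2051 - 5180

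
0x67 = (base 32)37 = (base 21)4J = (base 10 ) 103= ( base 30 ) 3d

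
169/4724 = 169/4724  =  0.04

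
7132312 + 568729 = 7701041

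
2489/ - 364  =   - 2489/364=- 6.84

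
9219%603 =174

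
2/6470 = 1/3235 = 0.00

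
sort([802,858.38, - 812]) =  [ - 812,802,858.38 ] 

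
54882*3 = 164646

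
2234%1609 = 625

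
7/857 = 7/857 = 0.01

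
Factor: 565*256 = 2^8*5^1 * 113^1 = 144640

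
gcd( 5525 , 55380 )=65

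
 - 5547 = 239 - 5786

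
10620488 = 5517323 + 5103165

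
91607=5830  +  85777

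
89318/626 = 142+213/313 = 142.68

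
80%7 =3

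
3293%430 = 283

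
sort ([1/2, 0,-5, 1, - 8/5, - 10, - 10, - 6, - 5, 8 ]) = [ - 10, - 10, - 6, - 5, - 5, - 8/5,0  ,  1/2, 1, 8]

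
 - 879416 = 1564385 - 2443801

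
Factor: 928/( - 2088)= - 4/9 = - 2^2*3^(  -  2)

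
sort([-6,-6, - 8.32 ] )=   [ - 8.32 ,- 6,-6] 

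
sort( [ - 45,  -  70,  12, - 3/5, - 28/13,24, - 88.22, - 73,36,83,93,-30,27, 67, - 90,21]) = [ - 90 , - 88.22, - 73, - 70, - 45, - 30,-28/13,-3/5,12,21,24, 27, 36, 67,  83,93 ]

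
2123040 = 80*26538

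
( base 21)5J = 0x7c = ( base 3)11121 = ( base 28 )4c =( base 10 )124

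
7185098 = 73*98426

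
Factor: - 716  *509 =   -  364444 = -2^2*179^1 * 509^1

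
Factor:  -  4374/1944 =-2^( - 2)*3^2 = - 9/4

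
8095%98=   59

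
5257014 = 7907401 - 2650387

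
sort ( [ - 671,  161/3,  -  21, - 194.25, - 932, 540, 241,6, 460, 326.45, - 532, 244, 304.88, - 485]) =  [ - 932 ,  -  671, - 532, - 485, - 194.25, - 21, 6, 161/3 , 241, 244,304.88, 326.45,460, 540 ]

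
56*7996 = 447776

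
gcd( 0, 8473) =8473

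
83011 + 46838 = 129849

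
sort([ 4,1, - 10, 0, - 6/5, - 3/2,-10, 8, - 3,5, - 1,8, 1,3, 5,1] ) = [ - 10, - 10, - 3, - 3/2,-6/5,-1,0,1,1 , 1,3,4,5 , 5,8, 8] 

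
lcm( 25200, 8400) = 25200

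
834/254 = 417/127=3.28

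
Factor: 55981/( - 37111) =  - 89/59=- 59^ ( - 1 )*89^1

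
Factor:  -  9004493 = -1499^1*6007^1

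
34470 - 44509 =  - 10039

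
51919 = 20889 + 31030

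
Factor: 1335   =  3^1*5^1*89^1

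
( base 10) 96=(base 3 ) 10120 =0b1100000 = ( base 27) 3F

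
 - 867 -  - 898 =31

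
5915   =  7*845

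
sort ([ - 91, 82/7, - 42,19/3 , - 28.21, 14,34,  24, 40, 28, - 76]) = [ - 91, - 76 , - 42,  -  28.21,  19/3, 82/7, 14 , 24 , 28 , 34, 40 ] 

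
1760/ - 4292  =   - 1 + 633/1073 = - 0.41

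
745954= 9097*82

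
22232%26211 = 22232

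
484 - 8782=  - 8298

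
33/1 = 33= 33.00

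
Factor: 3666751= 11^1*333341^1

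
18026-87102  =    -  69076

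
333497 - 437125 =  - 103628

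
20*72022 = 1440440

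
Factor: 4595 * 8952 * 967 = 39777003480 = 2^3*3^1*5^1*373^1*919^1*967^1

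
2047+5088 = 7135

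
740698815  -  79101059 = 661597756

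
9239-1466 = 7773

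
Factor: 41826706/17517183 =2^1*3^( - 1)*19^( - 1)* 191^ (-1)*401^1*1609^ (  -  1 )*52153^1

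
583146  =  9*64794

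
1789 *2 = 3578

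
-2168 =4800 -6968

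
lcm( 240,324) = 6480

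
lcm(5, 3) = 15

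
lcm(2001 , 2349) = 54027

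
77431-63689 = 13742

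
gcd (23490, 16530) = 870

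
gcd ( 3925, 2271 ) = 1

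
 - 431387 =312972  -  744359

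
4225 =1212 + 3013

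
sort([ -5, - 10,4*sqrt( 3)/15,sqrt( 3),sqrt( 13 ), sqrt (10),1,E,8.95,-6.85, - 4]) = [ - 10,  -  6.85, -5, - 4,4*sqrt (3 ) /15,1,sqrt( 3), E,  sqrt( 10 ),  sqrt(13),8.95]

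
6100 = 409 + 5691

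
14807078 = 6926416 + 7880662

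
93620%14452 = 6908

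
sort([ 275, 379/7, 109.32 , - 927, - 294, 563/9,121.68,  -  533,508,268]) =[ - 927,-533, - 294,379/7, 563/9, 109.32,  121.68 , 268,275, 508 ] 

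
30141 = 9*3349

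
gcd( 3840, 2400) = 480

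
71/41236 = 71/41236= 0.00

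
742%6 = 4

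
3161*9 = 28449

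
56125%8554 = 4801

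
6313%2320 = 1673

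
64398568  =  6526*9868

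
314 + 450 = 764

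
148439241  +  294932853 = 443372094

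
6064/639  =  9 + 313/639 =9.49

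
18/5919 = 6/1973 = 0.00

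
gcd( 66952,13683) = 1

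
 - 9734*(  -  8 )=77872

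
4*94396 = 377584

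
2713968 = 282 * 9624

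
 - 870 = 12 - 882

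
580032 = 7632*76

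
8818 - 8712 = 106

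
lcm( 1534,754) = 44486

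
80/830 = 8/83= 0.10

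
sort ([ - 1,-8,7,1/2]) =[ - 8, - 1,1/2,  7] 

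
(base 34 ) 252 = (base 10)2484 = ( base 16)9B4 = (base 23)4G0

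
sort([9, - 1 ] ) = [- 1,  9] 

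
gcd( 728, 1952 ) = 8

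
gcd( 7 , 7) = 7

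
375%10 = 5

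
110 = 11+99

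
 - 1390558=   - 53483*26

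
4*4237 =16948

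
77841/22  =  3538 + 5/22 =3538.23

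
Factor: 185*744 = 137640= 2^3 * 3^1*5^1 * 31^1*37^1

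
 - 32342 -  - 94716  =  62374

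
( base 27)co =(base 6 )1340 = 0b101011100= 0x15C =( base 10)348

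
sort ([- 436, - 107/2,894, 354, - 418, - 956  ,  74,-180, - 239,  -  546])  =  [-956,-546, - 436, - 418, - 239, - 180, - 107/2, 74, 354, 894]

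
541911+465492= 1007403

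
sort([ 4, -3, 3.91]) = [ - 3, 3.91,4 ]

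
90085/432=208 + 229/432=208.53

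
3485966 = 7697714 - 4211748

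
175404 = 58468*3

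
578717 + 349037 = 927754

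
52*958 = 49816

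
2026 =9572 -7546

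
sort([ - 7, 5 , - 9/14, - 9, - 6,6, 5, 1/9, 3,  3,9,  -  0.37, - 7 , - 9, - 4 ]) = [-9, - 9,-7,  -  7, - 6, - 4, - 9/14, - 0.37,1/9,  3,3,  5, 5, 6,9 ]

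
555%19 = 4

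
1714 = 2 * 857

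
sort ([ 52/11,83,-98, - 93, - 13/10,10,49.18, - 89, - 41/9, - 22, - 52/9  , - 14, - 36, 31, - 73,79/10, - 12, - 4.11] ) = [ - 98,-93, - 89, - 73 , - 36, - 22, - 14, - 12,  -  52/9, - 41/9, - 4.11, - 13/10, 52/11, 79/10, 10,31,49.18, 83 ] 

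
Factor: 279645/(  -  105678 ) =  - 905/342 = - 2^( - 1)*3^(-2 )*5^1*19^(-1)*181^1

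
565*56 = 31640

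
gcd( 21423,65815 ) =1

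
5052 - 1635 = 3417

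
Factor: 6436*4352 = 2^10*17^1*1609^1  =  28009472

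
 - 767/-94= 8+15/94 =8.16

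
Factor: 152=2^3*19^1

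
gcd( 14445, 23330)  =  5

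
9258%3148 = 2962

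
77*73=5621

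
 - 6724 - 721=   -  7445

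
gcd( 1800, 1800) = 1800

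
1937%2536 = 1937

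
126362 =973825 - 847463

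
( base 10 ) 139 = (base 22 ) 67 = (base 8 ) 213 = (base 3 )12011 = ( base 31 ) 4F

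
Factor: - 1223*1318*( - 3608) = 2^4*11^1*41^1*659^1*1223^1 = 5815785712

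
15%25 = 15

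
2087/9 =231+8/9 = 231.89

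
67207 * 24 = 1612968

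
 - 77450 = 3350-80800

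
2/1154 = 1/577 = 0.00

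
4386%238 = 102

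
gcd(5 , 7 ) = 1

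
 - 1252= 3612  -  4864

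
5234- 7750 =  - 2516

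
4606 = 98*47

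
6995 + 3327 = 10322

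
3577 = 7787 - 4210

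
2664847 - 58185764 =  - 55520917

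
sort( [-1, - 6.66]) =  [ - 6.66, - 1]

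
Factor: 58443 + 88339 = 146782 = 2^1*79^1*929^1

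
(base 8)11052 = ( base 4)1020222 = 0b1001000101010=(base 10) 4650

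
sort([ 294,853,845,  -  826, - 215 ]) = [ - 826, - 215,294,845,853]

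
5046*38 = 191748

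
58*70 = 4060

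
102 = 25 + 77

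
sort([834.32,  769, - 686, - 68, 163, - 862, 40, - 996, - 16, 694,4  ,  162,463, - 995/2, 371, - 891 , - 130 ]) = [ - 996, - 891, - 862, - 686,-995/2,- 130, - 68,-16, 4,40,  162,163, 371, 463,694, 769, 834.32 ] 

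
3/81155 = 3/81155 = 0.00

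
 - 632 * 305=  - 192760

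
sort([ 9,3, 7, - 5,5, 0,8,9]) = [ - 5,0, 3,5,7,  8 , 9 , 9]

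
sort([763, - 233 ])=[ - 233,763]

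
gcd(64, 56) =8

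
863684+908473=1772157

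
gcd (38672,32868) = 4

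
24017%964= 881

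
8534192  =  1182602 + 7351590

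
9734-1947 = 7787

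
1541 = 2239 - 698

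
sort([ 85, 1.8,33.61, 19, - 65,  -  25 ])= [ - 65, -25,1.8, 19,33.61, 85] 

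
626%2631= 626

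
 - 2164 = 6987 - 9151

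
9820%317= 310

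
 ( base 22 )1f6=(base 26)15e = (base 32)PK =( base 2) 1100110100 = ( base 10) 820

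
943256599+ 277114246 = 1220370845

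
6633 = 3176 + 3457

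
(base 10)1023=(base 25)1FN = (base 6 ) 4423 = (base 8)1777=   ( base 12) 713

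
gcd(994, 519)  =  1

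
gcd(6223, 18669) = 6223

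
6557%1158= 767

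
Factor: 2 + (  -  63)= - 61^1 = - 61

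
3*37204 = 111612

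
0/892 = 0 = 0.00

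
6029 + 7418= 13447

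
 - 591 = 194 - 785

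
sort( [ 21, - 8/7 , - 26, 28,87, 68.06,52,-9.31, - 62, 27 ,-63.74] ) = [ - 63.74, - 62, - 26, - 9.31, - 8/7, 21, 27,28, 52,68.06,87]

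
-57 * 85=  - 4845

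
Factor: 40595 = 5^1*23^1*353^1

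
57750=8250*7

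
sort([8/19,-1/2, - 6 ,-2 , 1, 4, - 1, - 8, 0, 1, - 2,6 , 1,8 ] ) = [ - 8, - 6, - 2, - 2,-1, - 1/2,0, 8/19, 1,1,  1,4,6, 8 ] 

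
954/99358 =477/49679=0.01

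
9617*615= 5914455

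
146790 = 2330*63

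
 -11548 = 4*(-2887) 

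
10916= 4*2729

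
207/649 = 207/649 = 0.32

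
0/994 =0 = 0.00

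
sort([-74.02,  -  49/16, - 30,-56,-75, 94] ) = [ - 75, -74.02,-56, - 30, - 49/16, 94] 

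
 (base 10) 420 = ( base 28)f0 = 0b110100100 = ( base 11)352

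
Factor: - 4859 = -43^1*113^1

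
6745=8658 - 1913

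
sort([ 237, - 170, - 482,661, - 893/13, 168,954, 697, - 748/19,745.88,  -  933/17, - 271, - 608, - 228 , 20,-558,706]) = [-608,  -  558, - 482,- 271, - 228, - 170, - 893/13, - 933/17, - 748/19, 20, 168,237, 661,697, 706,745.88,954 ] 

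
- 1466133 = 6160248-7626381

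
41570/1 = 41570 = 41570.00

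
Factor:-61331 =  - 61331^1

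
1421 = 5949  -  4528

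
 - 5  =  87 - 92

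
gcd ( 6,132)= 6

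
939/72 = 313/24=13.04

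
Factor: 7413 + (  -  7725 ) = -312 = - 2^3*3^1 * 13^1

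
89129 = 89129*1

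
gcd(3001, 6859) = 1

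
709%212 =73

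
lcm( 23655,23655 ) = 23655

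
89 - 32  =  57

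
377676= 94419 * 4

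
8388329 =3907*2147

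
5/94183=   5/94183 = 0.00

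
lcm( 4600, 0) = 0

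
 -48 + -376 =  - 424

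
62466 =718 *87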